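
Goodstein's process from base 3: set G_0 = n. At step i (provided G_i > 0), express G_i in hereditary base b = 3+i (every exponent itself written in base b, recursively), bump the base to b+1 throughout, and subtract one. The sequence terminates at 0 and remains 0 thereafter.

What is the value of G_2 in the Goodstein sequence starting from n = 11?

G_0=11  [base 3] 3^2 + 2  →[3↦4]→  4^2 + 2 = 18  −1 ⇒ G_1=17
G_1=17  [base 4] 4^2 + 1  →[4↦5]→  5^2 + 1 = 26  −1 ⇒ G_2=25

25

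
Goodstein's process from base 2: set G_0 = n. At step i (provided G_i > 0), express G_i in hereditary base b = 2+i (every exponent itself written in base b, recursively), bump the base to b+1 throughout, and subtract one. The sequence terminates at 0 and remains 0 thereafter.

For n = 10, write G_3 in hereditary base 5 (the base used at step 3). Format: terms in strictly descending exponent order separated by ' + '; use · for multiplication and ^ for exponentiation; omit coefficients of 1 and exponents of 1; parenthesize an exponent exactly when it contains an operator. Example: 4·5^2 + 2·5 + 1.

5^(5 + 1)

step 0: 10 = 2^(2 + 1) + 2; sub 3 for 2: 3^(3 + 1) + 3; = 84; G_1 = 84−1 = 83
step 1: 83 = 3^(3 + 1) + 2; sub 4 for 3: 4^(4 + 1) + 2; = 1026; G_2 = 1026−1 = 1025
step 2: 1025 = 4^(4 + 1) + 1; sub 5 for 4: 5^(5 + 1) + 1; = 15626; G_3 = 15626−1 = 15625
step 3: 15625 = 5^(5 + 1); sub 6 for 5: 6^(6 + 1); = 279936; G_4 = 279936−1 = 279935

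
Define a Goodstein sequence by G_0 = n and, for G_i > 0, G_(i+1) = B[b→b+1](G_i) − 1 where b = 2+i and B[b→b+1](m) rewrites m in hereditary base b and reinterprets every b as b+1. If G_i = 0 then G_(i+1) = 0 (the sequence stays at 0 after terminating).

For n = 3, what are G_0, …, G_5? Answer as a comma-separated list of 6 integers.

base 2: 3 = 2 + 1; at 3: 3 + 1 = 4; next = 3
base 3: 3 = 3; at 4: 4 = 4; next = 3
base 4: 3 = 3; at 5: 3 = 3; next = 2
base 5: 2 = 2; at 6: 2 = 2; next = 1
base 6: 1 = 1; at 7: 1 = 1; next = 0

3, 3, 3, 2, 1, 0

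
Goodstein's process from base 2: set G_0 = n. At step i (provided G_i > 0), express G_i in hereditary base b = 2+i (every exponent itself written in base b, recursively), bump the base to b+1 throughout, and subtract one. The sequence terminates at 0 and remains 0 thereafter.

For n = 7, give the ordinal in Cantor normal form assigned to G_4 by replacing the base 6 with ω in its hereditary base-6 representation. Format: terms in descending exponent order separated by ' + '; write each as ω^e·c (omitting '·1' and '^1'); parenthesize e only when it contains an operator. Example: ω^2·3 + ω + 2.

[0] 7 ≡ 2^2 + 2 + 1 (base 2). Lift 3: 31. −1: 30.
[1] 30 ≡ 3^3 + 3 (base 3). Lift 4: 260. −1: 259.
[2] 259 ≡ 4^4 + 3 (base 4). Lift 5: 3128. −1: 3127.
[3] 3127 ≡ 5^5 + 2 (base 5). Lift 6: 46658. −1: 46657.
[4] 46657 ≡ 6^6 + 1 (base 6). Lift 7: 823544. −1: 823543.

ω^ω + 1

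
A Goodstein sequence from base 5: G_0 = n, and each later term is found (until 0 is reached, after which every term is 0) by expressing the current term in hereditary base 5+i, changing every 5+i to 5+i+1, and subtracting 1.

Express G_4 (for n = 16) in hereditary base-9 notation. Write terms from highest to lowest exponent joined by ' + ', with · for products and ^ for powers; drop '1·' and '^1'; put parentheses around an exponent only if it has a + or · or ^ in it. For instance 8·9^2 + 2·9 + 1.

G_0 = 16. HB_5(16) = 3·5 + 1. Bump = 19. G_1 = 18.
G_1 = 18. HB_6(18) = 3·6. Bump = 21. G_2 = 20.
G_2 = 20. HB_7(20) = 2·7 + 6. Bump = 22. G_3 = 21.
G_3 = 21. HB_8(21) = 2·8 + 5. Bump = 23. G_4 = 22.
G_4 = 22. HB_9(22) = 2·9 + 4. Bump = 24. G_5 = 23.

2·9 + 4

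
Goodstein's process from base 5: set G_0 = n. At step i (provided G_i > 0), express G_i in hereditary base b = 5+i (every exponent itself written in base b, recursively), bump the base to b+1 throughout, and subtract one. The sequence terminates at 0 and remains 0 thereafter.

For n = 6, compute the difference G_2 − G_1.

0

base 5: 6 = 5 + 1; at 6: 6 + 1 = 7; next = 6
base 6: 6 = 6; at 7: 7 = 7; next = 6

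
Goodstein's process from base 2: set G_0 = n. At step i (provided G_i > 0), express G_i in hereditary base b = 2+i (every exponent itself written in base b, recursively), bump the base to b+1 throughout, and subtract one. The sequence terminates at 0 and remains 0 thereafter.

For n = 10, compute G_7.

1937434592

10 —HB2→ 2^(2 + 1) + 2 —bump→ 3^(3 + 1) + 3 = 84 —(−1)→ 83
83 —HB3→ 3^(3 + 1) + 2 —bump→ 4^(4 + 1) + 2 = 1026 —(−1)→ 1025
1025 —HB4→ 4^(4 + 1) + 1 —bump→ 5^(5 + 1) + 1 = 15626 —(−1)→ 15625
15625 —HB5→ 5^(5 + 1) —bump→ 6^(6 + 1) = 279936 —(−1)→ 279935
279935 —HB6→ 5·6^6 + 5·6^5 + 5·6^4 + 5·6^3 + 5·6^2 + 5·6 + 5 —bump→ 5·7^7 + 5·7^5 + 5·7^4 + 5·7^3 + 5·7^2 + 5·7 + 5 = 4215755 —(−1)→ 4215754
4215754 —HB7→ 5·7^7 + 5·7^5 + 5·7^4 + 5·7^3 + 5·7^2 + 5·7 + 4 —bump→ 5·8^8 + 5·8^5 + 5·8^4 + 5·8^3 + 5·8^2 + 5·8 + 4 = 84073324 —(−1)→ 84073323
84073323 —HB8→ 5·8^8 + 5·8^5 + 5·8^4 + 5·8^3 + 5·8^2 + 5·8 + 3 —bump→ 5·9^9 + 5·9^5 + 5·9^4 + 5·9^3 + 5·9^2 + 5·9 + 3 = 1937434593 —(−1)→ 1937434592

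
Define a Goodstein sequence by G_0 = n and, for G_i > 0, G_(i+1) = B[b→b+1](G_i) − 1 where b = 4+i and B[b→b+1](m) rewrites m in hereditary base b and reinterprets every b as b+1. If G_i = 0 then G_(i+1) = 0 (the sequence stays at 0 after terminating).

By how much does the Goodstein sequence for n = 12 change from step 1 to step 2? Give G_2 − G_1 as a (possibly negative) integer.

1

G_0=12  [base 4] 3·4  →[4↦5]→  3·5 = 15  −1 ⇒ G_1=14
G_1=14  [base 5] 2·5 + 4  →[5↦6]→  2·6 + 4 = 16  −1 ⇒ G_2=15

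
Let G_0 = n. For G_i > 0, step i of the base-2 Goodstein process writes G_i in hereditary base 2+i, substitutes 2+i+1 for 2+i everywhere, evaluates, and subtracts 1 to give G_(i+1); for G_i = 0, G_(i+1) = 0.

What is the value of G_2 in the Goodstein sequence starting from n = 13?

[0] 13 ≡ 2^(2 + 1) + 2^2 + 1 (base 2). Lift 3: 109. −1: 108.
[1] 108 ≡ 3^(3 + 1) + 3^3 (base 3). Lift 4: 1280. −1: 1279.
[2] 1279 ≡ 4^(4 + 1) + 3·4^3 + 3·4^2 + 3·4 + 3 (base 4). Lift 5: 16093. −1: 16092.

1279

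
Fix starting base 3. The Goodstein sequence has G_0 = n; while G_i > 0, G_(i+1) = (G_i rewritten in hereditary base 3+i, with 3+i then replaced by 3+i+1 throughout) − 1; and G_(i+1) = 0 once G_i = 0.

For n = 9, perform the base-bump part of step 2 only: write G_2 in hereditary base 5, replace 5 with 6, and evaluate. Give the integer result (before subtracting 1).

G_0 = 9. HB_3(9) = 3^2. Bump = 16. G_1 = 15.
G_1 = 15. HB_4(15) = 3·4 + 3. Bump = 18. G_2 = 17.

20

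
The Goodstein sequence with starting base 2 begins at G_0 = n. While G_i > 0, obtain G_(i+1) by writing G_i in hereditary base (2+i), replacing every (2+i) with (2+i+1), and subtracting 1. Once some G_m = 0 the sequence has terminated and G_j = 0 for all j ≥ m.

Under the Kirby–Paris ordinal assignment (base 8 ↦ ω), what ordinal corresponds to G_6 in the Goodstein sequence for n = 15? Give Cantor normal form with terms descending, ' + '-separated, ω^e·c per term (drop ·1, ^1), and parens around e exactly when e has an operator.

ω^(ω + 1) + ω^7·7 + ω^6·7 + ω^5·7 + ω^4·7 + ω^3·7 + ω^2·7 + ω·7 + 7

step 0: 15 = 2^(2 + 1) + 2^2 + 2 + 1; sub 3 for 2: 3^(3 + 1) + 3^3 + 3 + 1; = 112; G_1 = 112−1 = 111
step 1: 111 = 3^(3 + 1) + 3^3 + 3; sub 4 for 3: 4^(4 + 1) + 4^4 + 4; = 1284; G_2 = 1284−1 = 1283
step 2: 1283 = 4^(4 + 1) + 4^4 + 3; sub 5 for 4: 5^(5 + 1) + 5^5 + 3; = 18753; G_3 = 18753−1 = 18752
step 3: 18752 = 5^(5 + 1) + 5^5 + 2; sub 6 for 5: 6^(6 + 1) + 6^6 + 2; = 326594; G_4 = 326594−1 = 326593
step 4: 326593 = 6^(6 + 1) + 6^6 + 1; sub 7 for 6: 7^(7 + 1) + 7^7 + 1; = 6588345; G_5 = 6588345−1 = 6588344
step 5: 6588344 = 7^(7 + 1) + 7^7; sub 8 for 7: 8^(8 + 1) + 8^8; = 150994944; G_6 = 150994944−1 = 150994943
step 6: 150994943 = 8^(8 + 1) + 7·8^7 + 7·8^6 + 7·8^5 + 7·8^4 + 7·8^3 + 7·8^2 + 7·8 + 7; sub 9 for 8: 9^(9 + 1) + 7·9^7 + 7·9^6 + 7·9^5 + 7·9^4 + 7·9^3 + 7·9^2 + 7·9 + 7; = 3524450281; G_7 = 3524450281−1 = 3524450280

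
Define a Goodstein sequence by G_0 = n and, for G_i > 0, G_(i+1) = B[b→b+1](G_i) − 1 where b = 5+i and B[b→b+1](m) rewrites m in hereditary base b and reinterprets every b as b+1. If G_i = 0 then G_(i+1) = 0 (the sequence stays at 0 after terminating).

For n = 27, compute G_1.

(0) 27|_5 = 5^2 + 2 ↦ 6^2 + 2|_6 = 38 ⇒ 37
(1) 37|_6 = 6^2 + 1 ↦ 7^2 + 1|_7 = 50 ⇒ 49

37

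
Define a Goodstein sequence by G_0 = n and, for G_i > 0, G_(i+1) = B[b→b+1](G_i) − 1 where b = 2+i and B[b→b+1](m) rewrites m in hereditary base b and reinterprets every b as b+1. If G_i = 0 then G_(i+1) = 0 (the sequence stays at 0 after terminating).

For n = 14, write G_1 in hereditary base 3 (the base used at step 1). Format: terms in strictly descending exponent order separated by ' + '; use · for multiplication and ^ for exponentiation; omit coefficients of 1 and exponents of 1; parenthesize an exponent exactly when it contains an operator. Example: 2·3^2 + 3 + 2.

i=0: 14 = 2^(2 + 1) + 2^2 + 2 (b=2); 2→3: 3^(3 + 1) + 3^3 + 3 = 111; 111−1 = 110
i=1: 110 = 3^(3 + 1) + 3^3 + 2 (b=3); 3→4: 4^(4 + 1) + 4^4 + 2 = 1282; 1282−1 = 1281

3^(3 + 1) + 3^3 + 2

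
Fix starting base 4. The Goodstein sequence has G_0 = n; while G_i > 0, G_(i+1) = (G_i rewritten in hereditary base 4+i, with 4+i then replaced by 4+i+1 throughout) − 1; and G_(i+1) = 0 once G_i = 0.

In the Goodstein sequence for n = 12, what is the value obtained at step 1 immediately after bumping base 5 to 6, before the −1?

16

i=0: 12 = 3·4 (b=4); 4→5: 3·5 = 15; 15−1 = 14
i=1: 14 = 2·5 + 4 (b=5); 5→6: 2·6 + 4 = 16; 16−1 = 15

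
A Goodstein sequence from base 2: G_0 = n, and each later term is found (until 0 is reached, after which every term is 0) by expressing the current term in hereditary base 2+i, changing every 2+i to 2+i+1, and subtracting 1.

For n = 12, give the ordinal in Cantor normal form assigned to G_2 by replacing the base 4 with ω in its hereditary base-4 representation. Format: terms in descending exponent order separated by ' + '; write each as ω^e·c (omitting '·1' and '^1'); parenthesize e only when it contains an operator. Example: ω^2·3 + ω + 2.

G_0 = 12. HB_2(12) = 2^(2 + 1) + 2^2. Bump = 108. G_1 = 107.
G_1 = 107. HB_3(107) = 3^(3 + 1) + 2·3^2 + 2·3 + 2. Bump = 1066. G_2 = 1065.
G_2 = 1065. HB_4(1065) = 4^(4 + 1) + 2·4^2 + 2·4 + 1. Bump = 15686. G_3 = 15685.

ω^(ω + 1) + ω^2·2 + ω·2 + 1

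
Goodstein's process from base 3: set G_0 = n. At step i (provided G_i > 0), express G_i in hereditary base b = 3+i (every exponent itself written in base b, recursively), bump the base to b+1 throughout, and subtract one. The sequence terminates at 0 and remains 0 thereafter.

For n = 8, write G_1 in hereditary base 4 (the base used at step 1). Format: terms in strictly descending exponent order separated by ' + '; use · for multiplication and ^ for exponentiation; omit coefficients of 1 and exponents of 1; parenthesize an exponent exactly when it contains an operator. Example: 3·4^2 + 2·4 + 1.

(0) 8|_3 = 2·3 + 2 ↦ 2·4 + 2|_4 = 10 ⇒ 9
(1) 9|_4 = 2·4 + 1 ↦ 2·5 + 1|_5 = 11 ⇒ 10

2·4 + 1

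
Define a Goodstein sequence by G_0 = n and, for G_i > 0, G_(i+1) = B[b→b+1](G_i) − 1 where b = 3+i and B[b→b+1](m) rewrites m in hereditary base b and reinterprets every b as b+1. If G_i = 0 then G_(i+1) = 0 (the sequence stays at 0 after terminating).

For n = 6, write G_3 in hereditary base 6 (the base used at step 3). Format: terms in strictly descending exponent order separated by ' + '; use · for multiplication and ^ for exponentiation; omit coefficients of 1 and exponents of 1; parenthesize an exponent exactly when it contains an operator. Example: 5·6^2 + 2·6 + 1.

6 + 1

6 —HB3→ 2·3 —bump→ 2·4 = 8 —(−1)→ 7
7 —HB4→ 4 + 3 —bump→ 5 + 3 = 8 —(−1)→ 7
7 —HB5→ 5 + 2 —bump→ 6 + 2 = 8 —(−1)→ 7
7 —HB6→ 6 + 1 —bump→ 7 + 1 = 8 —(−1)→ 7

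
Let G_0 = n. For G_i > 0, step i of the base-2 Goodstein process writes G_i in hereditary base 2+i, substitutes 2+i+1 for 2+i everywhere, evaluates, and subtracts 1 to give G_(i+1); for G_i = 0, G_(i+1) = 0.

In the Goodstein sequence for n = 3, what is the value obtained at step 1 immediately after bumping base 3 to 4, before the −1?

4

(0) 3|_2 = 2 + 1 ↦ 3 + 1|_3 = 4 ⇒ 3
(1) 3|_3 = 3 ↦ 4|_4 = 4 ⇒ 3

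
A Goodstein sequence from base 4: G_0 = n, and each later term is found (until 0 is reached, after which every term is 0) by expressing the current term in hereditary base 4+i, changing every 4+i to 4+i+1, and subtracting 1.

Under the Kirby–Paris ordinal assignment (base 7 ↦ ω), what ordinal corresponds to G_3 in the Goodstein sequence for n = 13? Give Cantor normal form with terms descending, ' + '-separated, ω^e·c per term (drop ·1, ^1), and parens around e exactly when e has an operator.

ω·2 + 4

G_0 = 13. HB_4(13) = 3·4 + 1. Bump = 16. G_1 = 15.
G_1 = 15. HB_5(15) = 3·5. Bump = 18. G_2 = 17.
G_2 = 17. HB_6(17) = 2·6 + 5. Bump = 19. G_3 = 18.
G_3 = 18. HB_7(18) = 2·7 + 4. Bump = 20. G_4 = 19.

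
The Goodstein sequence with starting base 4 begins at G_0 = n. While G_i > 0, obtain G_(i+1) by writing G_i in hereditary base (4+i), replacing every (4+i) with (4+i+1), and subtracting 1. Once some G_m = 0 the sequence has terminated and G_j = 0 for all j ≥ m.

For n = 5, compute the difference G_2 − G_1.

0

5 —HB4→ 4 + 1 —bump→ 5 + 1 = 6 —(−1)→ 5
5 —HB5→ 5 —bump→ 6 = 6 —(−1)→ 5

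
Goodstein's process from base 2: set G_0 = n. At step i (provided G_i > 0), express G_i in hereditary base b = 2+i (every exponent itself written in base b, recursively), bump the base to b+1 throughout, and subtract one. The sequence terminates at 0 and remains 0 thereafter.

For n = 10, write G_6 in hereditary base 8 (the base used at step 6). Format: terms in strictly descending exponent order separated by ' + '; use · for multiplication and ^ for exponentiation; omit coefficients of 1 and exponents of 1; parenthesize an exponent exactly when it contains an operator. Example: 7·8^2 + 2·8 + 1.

(0) 10|_2 = 2^(2 + 1) + 2 ↦ 3^(3 + 1) + 3|_3 = 84 ⇒ 83
(1) 83|_3 = 3^(3 + 1) + 2 ↦ 4^(4 + 1) + 2|_4 = 1026 ⇒ 1025
(2) 1025|_4 = 4^(4 + 1) + 1 ↦ 5^(5 + 1) + 1|_5 = 15626 ⇒ 15625
(3) 15625|_5 = 5^(5 + 1) ↦ 6^(6 + 1)|_6 = 279936 ⇒ 279935
(4) 279935|_6 = 5·6^6 + 5·6^5 + 5·6^4 + 5·6^3 + 5·6^2 + 5·6 + 5 ↦ 5·7^7 + 5·7^5 + 5·7^4 + 5·7^3 + 5·7^2 + 5·7 + 5|_7 = 4215755 ⇒ 4215754
(5) 4215754|_7 = 5·7^7 + 5·7^5 + 5·7^4 + 5·7^3 + 5·7^2 + 5·7 + 4 ↦ 5·8^8 + 5·8^5 + 5·8^4 + 5·8^3 + 5·8^2 + 5·8 + 4|_8 = 84073324 ⇒ 84073323
(6) 84073323|_8 = 5·8^8 + 5·8^5 + 5·8^4 + 5·8^3 + 5·8^2 + 5·8 + 3 ↦ 5·9^9 + 5·9^5 + 5·9^4 + 5·9^3 + 5·9^2 + 5·9 + 3|_9 = 1937434593 ⇒ 1937434592

5·8^8 + 5·8^5 + 5·8^4 + 5·8^3 + 5·8^2 + 5·8 + 3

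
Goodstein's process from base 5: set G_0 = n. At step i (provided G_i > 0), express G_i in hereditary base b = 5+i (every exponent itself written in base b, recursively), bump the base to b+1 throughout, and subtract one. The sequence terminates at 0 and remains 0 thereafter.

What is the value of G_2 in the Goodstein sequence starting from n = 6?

6

G_0 = 6. HB_5(6) = 5 + 1. Bump = 7. G_1 = 6.
G_1 = 6. HB_6(6) = 6. Bump = 7. G_2 = 6.
G_2 = 6. HB_7(6) = 6. Bump = 6. G_3 = 5.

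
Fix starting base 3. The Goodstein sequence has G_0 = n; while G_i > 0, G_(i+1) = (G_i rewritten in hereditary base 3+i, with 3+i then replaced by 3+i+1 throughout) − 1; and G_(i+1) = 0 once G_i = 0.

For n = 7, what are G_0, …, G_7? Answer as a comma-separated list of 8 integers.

7, 8, 9, 9, 9, 9, 9, 9

base 3: 7 = 2·3 + 1; at 4: 2·4 + 1 = 9; next = 8
base 4: 8 = 2·4; at 5: 2·5 = 10; next = 9
base 5: 9 = 5 + 4; at 6: 6 + 4 = 10; next = 9
base 6: 9 = 6 + 3; at 7: 7 + 3 = 10; next = 9
base 7: 9 = 7 + 2; at 8: 8 + 2 = 10; next = 9
base 8: 9 = 8 + 1; at 9: 9 + 1 = 10; next = 9
base 9: 9 = 9; at 10: 10 = 10; next = 9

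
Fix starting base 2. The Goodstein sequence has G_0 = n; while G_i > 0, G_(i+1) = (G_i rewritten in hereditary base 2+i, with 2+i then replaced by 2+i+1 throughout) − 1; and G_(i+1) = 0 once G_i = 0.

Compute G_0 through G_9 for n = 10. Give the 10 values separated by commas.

[0] 10 ≡ 2^(2 + 1) + 2 (base 2). Lift 3: 84. −1: 83.
[1] 83 ≡ 3^(3 + 1) + 2 (base 3). Lift 4: 1026. −1: 1025.
[2] 1025 ≡ 4^(4 + 1) + 1 (base 4). Lift 5: 15626. −1: 15625.
[3] 15625 ≡ 5^(5 + 1) (base 5). Lift 6: 279936. −1: 279935.
[4] 279935 ≡ 5·6^6 + 5·6^5 + 5·6^4 + 5·6^3 + 5·6^2 + 5·6 + 5 (base 6). Lift 7: 4215755. −1: 4215754.
[5] 4215754 ≡ 5·7^7 + 5·7^5 + 5·7^4 + 5·7^3 + 5·7^2 + 5·7 + 4 (base 7). Lift 8: 84073324. −1: 84073323.
[6] 84073323 ≡ 5·8^8 + 5·8^5 + 5·8^4 + 5·8^3 + 5·8^2 + 5·8 + 3 (base 8). Lift 9: 1937434593. −1: 1937434592.
[7] 1937434592 ≡ 5·9^9 + 5·9^5 + 5·9^4 + 5·9^3 + 5·9^2 + 5·9 + 2 (base 9). Lift 10: 50000555552. −1: 50000555551.
[8] 50000555551 ≡ 5·10^10 + 5·10^5 + 5·10^4 + 5·10^3 + 5·10^2 + 5·10 + 1 (base 10). Lift 11: 1426559238831. −1: 1426559238830.

10, 83, 1025, 15625, 279935, 4215754, 84073323, 1937434592, 50000555551, 1426559238830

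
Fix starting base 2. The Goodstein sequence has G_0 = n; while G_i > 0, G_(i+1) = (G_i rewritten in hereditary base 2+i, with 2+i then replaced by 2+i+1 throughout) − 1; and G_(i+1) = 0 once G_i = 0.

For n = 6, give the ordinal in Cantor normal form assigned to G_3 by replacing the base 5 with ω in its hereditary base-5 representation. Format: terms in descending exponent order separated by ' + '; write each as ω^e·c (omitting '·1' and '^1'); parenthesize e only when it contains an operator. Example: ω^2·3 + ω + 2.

ω^ω

G_0 = 6. HB_2(6) = 2^2 + 2. Bump = 30. G_1 = 29.
G_1 = 29. HB_3(29) = 3^3 + 2. Bump = 258. G_2 = 257.
G_2 = 257. HB_4(257) = 4^4 + 1. Bump = 3126. G_3 = 3125.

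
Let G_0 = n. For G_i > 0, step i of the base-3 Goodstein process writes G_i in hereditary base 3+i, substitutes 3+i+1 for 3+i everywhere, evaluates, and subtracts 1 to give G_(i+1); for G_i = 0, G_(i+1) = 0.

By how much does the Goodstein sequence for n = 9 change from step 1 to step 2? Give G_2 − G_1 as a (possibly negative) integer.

2

G_0=9  [base 3] 3^2  →[3↦4]→  4^2 = 16  −1 ⇒ G_1=15
G_1=15  [base 4] 3·4 + 3  →[4↦5]→  3·5 + 3 = 18  −1 ⇒ G_2=17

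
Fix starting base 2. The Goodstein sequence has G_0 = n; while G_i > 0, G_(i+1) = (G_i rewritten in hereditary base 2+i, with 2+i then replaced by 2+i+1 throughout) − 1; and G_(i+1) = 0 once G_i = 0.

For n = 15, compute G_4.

326593

step 0: 15 = 2^(2 + 1) + 2^2 + 2 + 1; sub 3 for 2: 3^(3 + 1) + 3^3 + 3 + 1; = 112; G_1 = 112−1 = 111
step 1: 111 = 3^(3 + 1) + 3^3 + 3; sub 4 for 3: 4^(4 + 1) + 4^4 + 4; = 1284; G_2 = 1284−1 = 1283
step 2: 1283 = 4^(4 + 1) + 4^4 + 3; sub 5 for 4: 5^(5 + 1) + 5^5 + 3; = 18753; G_3 = 18753−1 = 18752
step 3: 18752 = 5^(5 + 1) + 5^5 + 2; sub 6 for 5: 6^(6 + 1) + 6^6 + 2; = 326594; G_4 = 326594−1 = 326593
step 4: 326593 = 6^(6 + 1) + 6^6 + 1; sub 7 for 6: 7^(7 + 1) + 7^7 + 1; = 6588345; G_5 = 6588345−1 = 6588344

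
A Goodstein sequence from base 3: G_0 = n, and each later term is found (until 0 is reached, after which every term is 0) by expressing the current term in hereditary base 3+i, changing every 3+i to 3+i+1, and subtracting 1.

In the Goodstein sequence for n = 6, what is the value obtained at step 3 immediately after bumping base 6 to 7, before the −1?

8

i=0: 6 = 2·3 (b=3); 3→4: 2·4 = 8; 8−1 = 7
i=1: 7 = 4 + 3 (b=4); 4→5: 5 + 3 = 8; 8−1 = 7
i=2: 7 = 5 + 2 (b=5); 5→6: 6 + 2 = 8; 8−1 = 7
i=3: 7 = 6 + 1 (b=6); 6→7: 7 + 1 = 8; 8−1 = 7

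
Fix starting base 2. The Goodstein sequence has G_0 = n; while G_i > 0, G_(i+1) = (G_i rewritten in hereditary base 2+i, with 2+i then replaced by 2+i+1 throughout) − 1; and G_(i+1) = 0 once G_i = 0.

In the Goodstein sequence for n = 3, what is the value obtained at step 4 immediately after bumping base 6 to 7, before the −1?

i=0: 3 = 2 + 1 (b=2); 2→3: 3 + 1 = 4; 4−1 = 3
i=1: 3 = 3 (b=3); 3→4: 4 = 4; 4−1 = 3
i=2: 3 = 3 (b=4); 4→5: 3 = 3; 3−1 = 2
i=3: 2 = 2 (b=5); 5→6: 2 = 2; 2−1 = 1

1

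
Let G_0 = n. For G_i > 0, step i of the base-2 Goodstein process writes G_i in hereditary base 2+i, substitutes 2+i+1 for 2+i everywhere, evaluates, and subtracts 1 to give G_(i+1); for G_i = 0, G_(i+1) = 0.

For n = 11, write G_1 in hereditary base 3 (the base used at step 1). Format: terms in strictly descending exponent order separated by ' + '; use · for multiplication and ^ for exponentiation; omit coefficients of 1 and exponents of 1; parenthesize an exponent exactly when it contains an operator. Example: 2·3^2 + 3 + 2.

G_0=11  [base 2] 2^(2 + 1) + 2 + 1  →[2↦3]→  3^(3 + 1) + 3 + 1 = 85  −1 ⇒ G_1=84
G_1=84  [base 3] 3^(3 + 1) + 3  →[3↦4]→  4^(4 + 1) + 4 = 1028  −1 ⇒ G_2=1027

3^(3 + 1) + 3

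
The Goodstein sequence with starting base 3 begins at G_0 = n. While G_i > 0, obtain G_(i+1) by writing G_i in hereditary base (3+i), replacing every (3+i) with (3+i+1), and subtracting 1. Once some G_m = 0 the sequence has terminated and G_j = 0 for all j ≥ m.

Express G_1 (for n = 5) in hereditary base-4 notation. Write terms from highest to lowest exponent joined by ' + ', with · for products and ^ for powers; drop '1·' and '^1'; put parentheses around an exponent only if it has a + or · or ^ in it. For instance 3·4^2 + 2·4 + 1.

step 0: 5 = 3 + 2; sub 4 for 3: 4 + 2; = 6; G_1 = 6−1 = 5
step 1: 5 = 4 + 1; sub 5 for 4: 5 + 1; = 6; G_2 = 6−1 = 5

4 + 1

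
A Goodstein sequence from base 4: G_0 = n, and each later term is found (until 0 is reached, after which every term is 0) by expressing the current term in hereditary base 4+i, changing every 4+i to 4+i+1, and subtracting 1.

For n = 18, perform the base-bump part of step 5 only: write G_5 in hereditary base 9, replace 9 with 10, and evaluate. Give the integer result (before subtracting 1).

64

i=0: 18 = 4^2 + 2 (b=4); 4→5: 5^2 + 2 = 27; 27−1 = 26
i=1: 26 = 5^2 + 1 (b=5); 5→6: 6^2 + 1 = 37; 37−1 = 36
i=2: 36 = 6^2 (b=6); 6→7: 7^2 = 49; 49−1 = 48
i=3: 48 = 6·7 + 6 (b=7); 7→8: 6·8 + 6 = 54; 54−1 = 53
i=4: 53 = 6·8 + 5 (b=8); 8→9: 6·9 + 5 = 59; 59−1 = 58
i=5: 58 = 6·9 + 4 (b=9); 9→10: 6·10 + 4 = 64; 64−1 = 63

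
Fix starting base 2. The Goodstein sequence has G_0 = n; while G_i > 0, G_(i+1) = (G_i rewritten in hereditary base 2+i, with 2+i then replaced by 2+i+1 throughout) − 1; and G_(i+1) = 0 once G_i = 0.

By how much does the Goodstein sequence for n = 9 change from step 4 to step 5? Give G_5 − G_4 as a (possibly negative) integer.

G_0=9  [base 2] 2^(2 + 1) + 1  →[2↦3]→  3^(3 + 1) + 1 = 82  −1 ⇒ G_1=81
G_1=81  [base 3] 3^(3 + 1)  →[3↦4]→  4^(4 + 1) = 1024  −1 ⇒ G_2=1023
G_2=1023  [base 4] 3·4^4 + 3·4^3 + 3·4^2 + 3·4 + 3  →[4↦5]→  3·5^5 + 3·5^3 + 3·5^2 + 3·5 + 3 = 9843  −1 ⇒ G_3=9842
G_3=9842  [base 5] 3·5^5 + 3·5^3 + 3·5^2 + 3·5 + 2  →[5↦6]→  3·6^6 + 3·6^3 + 3·6^2 + 3·6 + 2 = 140744  −1 ⇒ G_4=140743
G_4=140743  [base 6] 3·6^6 + 3·6^3 + 3·6^2 + 3·6 + 1  →[6↦7]→  3·7^7 + 3·7^3 + 3·7^2 + 3·7 + 1 = 2471827  −1 ⇒ G_5=2471826

2331083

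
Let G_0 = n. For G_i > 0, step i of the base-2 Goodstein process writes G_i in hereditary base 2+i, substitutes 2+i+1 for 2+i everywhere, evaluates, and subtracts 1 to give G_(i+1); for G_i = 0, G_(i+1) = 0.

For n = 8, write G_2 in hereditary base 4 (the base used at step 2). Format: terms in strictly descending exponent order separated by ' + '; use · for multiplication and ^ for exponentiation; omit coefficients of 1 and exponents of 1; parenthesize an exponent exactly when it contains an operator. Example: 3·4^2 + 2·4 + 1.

[0] 8 ≡ 2^(2 + 1) (base 2). Lift 3: 81. −1: 80.
[1] 80 ≡ 2·3^3 + 2·3^2 + 2·3 + 2 (base 3). Lift 4: 554. −1: 553.
[2] 553 ≡ 2·4^4 + 2·4^2 + 2·4 + 1 (base 4). Lift 5: 6311. −1: 6310.

2·4^4 + 2·4^2 + 2·4 + 1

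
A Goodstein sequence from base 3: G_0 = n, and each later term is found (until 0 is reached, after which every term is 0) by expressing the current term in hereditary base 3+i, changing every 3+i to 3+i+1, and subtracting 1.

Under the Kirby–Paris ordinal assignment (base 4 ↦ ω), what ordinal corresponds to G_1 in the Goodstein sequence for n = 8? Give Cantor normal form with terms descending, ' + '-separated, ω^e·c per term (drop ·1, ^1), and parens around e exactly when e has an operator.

ω·2 + 1

i=0: 8 = 2·3 + 2 (b=3); 3→4: 2·4 + 2 = 10; 10−1 = 9
i=1: 9 = 2·4 + 1 (b=4); 4→5: 2·5 + 1 = 11; 11−1 = 10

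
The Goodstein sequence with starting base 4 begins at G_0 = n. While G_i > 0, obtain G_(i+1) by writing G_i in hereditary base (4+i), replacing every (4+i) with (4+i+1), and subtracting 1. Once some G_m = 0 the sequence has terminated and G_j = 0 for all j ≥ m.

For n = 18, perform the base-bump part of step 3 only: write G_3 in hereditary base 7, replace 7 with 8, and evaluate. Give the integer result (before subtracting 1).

54

(0) 18|_4 = 4^2 + 2 ↦ 5^2 + 2|_5 = 27 ⇒ 26
(1) 26|_5 = 5^2 + 1 ↦ 6^2 + 1|_6 = 37 ⇒ 36
(2) 36|_6 = 6^2 ↦ 7^2|_7 = 49 ⇒ 48
(3) 48|_7 = 6·7 + 6 ↦ 6·8 + 6|_8 = 54 ⇒ 53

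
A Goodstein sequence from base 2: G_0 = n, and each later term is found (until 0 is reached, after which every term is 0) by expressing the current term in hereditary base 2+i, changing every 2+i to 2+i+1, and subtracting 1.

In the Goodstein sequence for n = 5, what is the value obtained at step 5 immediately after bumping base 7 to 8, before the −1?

i=0: 5 = 2^2 + 1 (b=2); 2→3: 3^3 + 1 = 28; 28−1 = 27
i=1: 27 = 3^3 (b=3); 3→4: 4^4 = 256; 256−1 = 255
i=2: 255 = 3·4^3 + 3·4^2 + 3·4 + 3 (b=4); 4→5: 3·5^3 + 3·5^2 + 3·5 + 3 = 468; 468−1 = 467
i=3: 467 = 3·5^3 + 3·5^2 + 3·5 + 2 (b=5); 5→6: 3·6^3 + 3·6^2 + 3·6 + 2 = 776; 776−1 = 775
i=4: 775 = 3·6^3 + 3·6^2 + 3·6 + 1 (b=6); 6→7: 3·7^3 + 3·7^2 + 3·7 + 1 = 1198; 1198−1 = 1197
i=5: 1197 = 3·7^3 + 3·7^2 + 3·7 (b=7); 7→8: 3·8^3 + 3·8^2 + 3·8 = 1752; 1752−1 = 1751

1752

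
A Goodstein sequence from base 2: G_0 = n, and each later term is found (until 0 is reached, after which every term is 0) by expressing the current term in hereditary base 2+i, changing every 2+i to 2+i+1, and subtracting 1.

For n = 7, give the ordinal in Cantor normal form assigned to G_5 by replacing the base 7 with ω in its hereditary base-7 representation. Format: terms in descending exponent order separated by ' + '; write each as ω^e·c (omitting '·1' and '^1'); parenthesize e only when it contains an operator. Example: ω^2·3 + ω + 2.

G_0 = 7. HB_2(7) = 2^2 + 2 + 1. Bump = 31. G_1 = 30.
G_1 = 30. HB_3(30) = 3^3 + 3. Bump = 260. G_2 = 259.
G_2 = 259. HB_4(259) = 4^4 + 3. Bump = 3128. G_3 = 3127.
G_3 = 3127. HB_5(3127) = 5^5 + 2. Bump = 46658. G_4 = 46657.
G_4 = 46657. HB_6(46657) = 6^6 + 1. Bump = 823544. G_5 = 823543.

ω^ω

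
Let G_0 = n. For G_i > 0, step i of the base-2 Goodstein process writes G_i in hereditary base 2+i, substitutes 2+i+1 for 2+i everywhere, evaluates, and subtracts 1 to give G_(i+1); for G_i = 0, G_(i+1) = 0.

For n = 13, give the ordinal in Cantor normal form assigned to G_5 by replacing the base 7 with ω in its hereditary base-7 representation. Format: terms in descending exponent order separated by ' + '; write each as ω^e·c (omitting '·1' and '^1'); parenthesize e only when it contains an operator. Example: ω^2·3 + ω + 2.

13 —HB2→ 2^(2 + 1) + 2^2 + 1 —bump→ 3^(3 + 1) + 3^3 + 1 = 109 —(−1)→ 108
108 —HB3→ 3^(3 + 1) + 3^3 —bump→ 4^(4 + 1) + 4^4 = 1280 —(−1)→ 1279
1279 —HB4→ 4^(4 + 1) + 3·4^3 + 3·4^2 + 3·4 + 3 —bump→ 5^(5 + 1) + 3·5^3 + 3·5^2 + 3·5 + 3 = 16093 —(−1)→ 16092
16092 —HB5→ 5^(5 + 1) + 3·5^3 + 3·5^2 + 3·5 + 2 —bump→ 6^(6 + 1) + 3·6^3 + 3·6^2 + 3·6 + 2 = 280712 —(−1)→ 280711
280711 —HB6→ 6^(6 + 1) + 3·6^3 + 3·6^2 + 3·6 + 1 —bump→ 7^(7 + 1) + 3·7^3 + 3·7^2 + 3·7 + 1 = 5765999 —(−1)→ 5765998
5765998 —HB7→ 7^(7 + 1) + 3·7^3 + 3·7^2 + 3·7 —bump→ 8^(8 + 1) + 3·8^3 + 3·8^2 + 3·8 = 134219480 —(−1)→ 134219479

ω^(ω + 1) + ω^3·3 + ω^2·3 + ω·3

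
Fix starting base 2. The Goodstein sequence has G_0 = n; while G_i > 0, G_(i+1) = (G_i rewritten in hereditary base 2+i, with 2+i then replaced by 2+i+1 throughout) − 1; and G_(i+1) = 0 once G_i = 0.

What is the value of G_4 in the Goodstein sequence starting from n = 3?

1

i=0: 3 = 2 + 1 (b=2); 2→3: 3 + 1 = 4; 4−1 = 3
i=1: 3 = 3 (b=3); 3→4: 4 = 4; 4−1 = 3
i=2: 3 = 3 (b=4); 4→5: 3 = 3; 3−1 = 2
i=3: 2 = 2 (b=5); 5→6: 2 = 2; 2−1 = 1
i=4: 1 = 1 (b=6); 6→7: 1 = 1; 1−1 = 0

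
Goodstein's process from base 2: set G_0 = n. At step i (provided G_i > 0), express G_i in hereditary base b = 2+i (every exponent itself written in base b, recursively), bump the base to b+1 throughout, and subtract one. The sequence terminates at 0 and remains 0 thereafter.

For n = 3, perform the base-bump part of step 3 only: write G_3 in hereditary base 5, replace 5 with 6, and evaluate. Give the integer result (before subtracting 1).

2

3 —HB2→ 2 + 1 —bump→ 3 + 1 = 4 —(−1)→ 3
3 —HB3→ 3 —bump→ 4 = 4 —(−1)→ 3
3 —HB4→ 3 —bump→ 3 = 3 —(−1)→ 2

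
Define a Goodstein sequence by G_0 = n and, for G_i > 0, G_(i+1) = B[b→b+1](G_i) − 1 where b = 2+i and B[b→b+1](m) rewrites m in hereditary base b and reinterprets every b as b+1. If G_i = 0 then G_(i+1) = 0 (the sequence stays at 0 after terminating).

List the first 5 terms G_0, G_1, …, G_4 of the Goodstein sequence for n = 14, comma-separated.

14, 110, 1281, 18750, 326591

step 0: 14 = 2^(2 + 1) + 2^2 + 2; sub 3 for 2: 3^(3 + 1) + 3^3 + 3; = 111; G_1 = 111−1 = 110
step 1: 110 = 3^(3 + 1) + 3^3 + 2; sub 4 for 3: 4^(4 + 1) + 4^4 + 2; = 1282; G_2 = 1282−1 = 1281
step 2: 1281 = 4^(4 + 1) + 4^4 + 1; sub 5 for 4: 5^(5 + 1) + 5^5 + 1; = 18751; G_3 = 18751−1 = 18750
step 3: 18750 = 5^(5 + 1) + 5^5; sub 6 for 5: 6^(6 + 1) + 6^6; = 326592; G_4 = 326592−1 = 326591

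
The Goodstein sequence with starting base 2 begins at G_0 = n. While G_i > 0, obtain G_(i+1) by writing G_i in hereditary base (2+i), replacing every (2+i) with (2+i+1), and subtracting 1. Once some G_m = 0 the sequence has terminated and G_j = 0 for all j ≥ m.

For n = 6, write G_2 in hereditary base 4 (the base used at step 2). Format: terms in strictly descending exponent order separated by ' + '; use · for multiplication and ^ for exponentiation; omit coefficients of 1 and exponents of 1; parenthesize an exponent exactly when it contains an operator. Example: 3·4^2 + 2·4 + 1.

4^4 + 1

i=0: 6 = 2^2 + 2 (b=2); 2→3: 3^3 + 3 = 30; 30−1 = 29
i=1: 29 = 3^3 + 2 (b=3); 3→4: 4^4 + 2 = 258; 258−1 = 257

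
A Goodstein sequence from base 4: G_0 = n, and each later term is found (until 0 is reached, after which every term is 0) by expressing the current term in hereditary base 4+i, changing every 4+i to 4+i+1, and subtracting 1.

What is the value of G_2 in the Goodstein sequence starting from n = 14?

i=0: 14 = 3·4 + 2 (b=4); 4→5: 3·5 + 2 = 17; 17−1 = 16
i=1: 16 = 3·5 + 1 (b=5); 5→6: 3·6 + 1 = 19; 19−1 = 18
i=2: 18 = 3·6 (b=6); 6→7: 3·7 = 21; 21−1 = 20

18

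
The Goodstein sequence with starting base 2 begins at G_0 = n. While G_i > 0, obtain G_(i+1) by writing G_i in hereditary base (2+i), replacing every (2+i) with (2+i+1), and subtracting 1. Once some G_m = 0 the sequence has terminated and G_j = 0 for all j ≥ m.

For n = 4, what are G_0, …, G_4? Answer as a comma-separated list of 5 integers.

4, 26, 41, 60, 83

G_0 = 4. HB_2(4) = 2^2. Bump = 27. G_1 = 26.
G_1 = 26. HB_3(26) = 2·3^2 + 2·3 + 2. Bump = 42. G_2 = 41.
G_2 = 41. HB_4(41) = 2·4^2 + 2·4 + 1. Bump = 61. G_3 = 60.
G_3 = 60. HB_5(60) = 2·5^2 + 2·5. Bump = 84. G_4 = 83.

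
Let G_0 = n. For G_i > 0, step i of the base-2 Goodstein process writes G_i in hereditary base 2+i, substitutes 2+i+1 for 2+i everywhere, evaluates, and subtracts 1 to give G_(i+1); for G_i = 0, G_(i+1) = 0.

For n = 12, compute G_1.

G_0 = 12. HB_2(12) = 2^(2 + 1) + 2^2. Bump = 108. G_1 = 107.
G_1 = 107. HB_3(107) = 3^(3 + 1) + 2·3^2 + 2·3 + 2. Bump = 1066. G_2 = 1065.

107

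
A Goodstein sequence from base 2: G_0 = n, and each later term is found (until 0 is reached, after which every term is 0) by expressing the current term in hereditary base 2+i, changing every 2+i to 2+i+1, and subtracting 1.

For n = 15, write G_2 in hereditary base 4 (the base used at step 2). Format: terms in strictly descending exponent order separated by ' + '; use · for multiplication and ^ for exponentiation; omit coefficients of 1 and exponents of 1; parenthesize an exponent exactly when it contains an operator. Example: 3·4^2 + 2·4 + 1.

4^(4 + 1) + 4^4 + 3

[0] 15 ≡ 2^(2 + 1) + 2^2 + 2 + 1 (base 2). Lift 3: 112. −1: 111.
[1] 111 ≡ 3^(3 + 1) + 3^3 + 3 (base 3). Lift 4: 1284. −1: 1283.
[2] 1283 ≡ 4^(4 + 1) + 4^4 + 3 (base 4). Lift 5: 18753. −1: 18752.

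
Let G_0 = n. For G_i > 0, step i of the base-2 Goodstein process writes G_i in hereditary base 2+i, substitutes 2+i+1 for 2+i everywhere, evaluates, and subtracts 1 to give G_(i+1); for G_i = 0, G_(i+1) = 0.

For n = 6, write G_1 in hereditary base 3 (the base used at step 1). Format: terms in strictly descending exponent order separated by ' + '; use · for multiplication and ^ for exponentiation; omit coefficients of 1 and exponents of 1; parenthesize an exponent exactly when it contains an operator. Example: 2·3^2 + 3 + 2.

base 2: 6 = 2^2 + 2; at 3: 3^3 + 3 = 30; next = 29
base 3: 29 = 3^3 + 2; at 4: 4^4 + 2 = 258; next = 257

3^3 + 2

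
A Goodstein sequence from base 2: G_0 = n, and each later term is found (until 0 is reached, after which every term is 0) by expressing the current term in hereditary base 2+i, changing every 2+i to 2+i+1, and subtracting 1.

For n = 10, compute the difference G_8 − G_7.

10 —HB2→ 2^(2 + 1) + 2 —bump→ 3^(3 + 1) + 3 = 84 —(−1)→ 83
83 —HB3→ 3^(3 + 1) + 2 —bump→ 4^(4 + 1) + 2 = 1026 —(−1)→ 1025
1025 —HB4→ 4^(4 + 1) + 1 —bump→ 5^(5 + 1) + 1 = 15626 —(−1)→ 15625
15625 —HB5→ 5^(5 + 1) —bump→ 6^(6 + 1) = 279936 —(−1)→ 279935
279935 —HB6→ 5·6^6 + 5·6^5 + 5·6^4 + 5·6^3 + 5·6^2 + 5·6 + 5 —bump→ 5·7^7 + 5·7^5 + 5·7^4 + 5·7^3 + 5·7^2 + 5·7 + 5 = 4215755 —(−1)→ 4215754
4215754 —HB7→ 5·7^7 + 5·7^5 + 5·7^4 + 5·7^3 + 5·7^2 + 5·7 + 4 —bump→ 5·8^8 + 5·8^5 + 5·8^4 + 5·8^3 + 5·8^2 + 5·8 + 4 = 84073324 —(−1)→ 84073323
84073323 —HB8→ 5·8^8 + 5·8^5 + 5·8^4 + 5·8^3 + 5·8^2 + 5·8 + 3 —bump→ 5·9^9 + 5·9^5 + 5·9^4 + 5·9^3 + 5·9^2 + 5·9 + 3 = 1937434593 —(−1)→ 1937434592
1937434592 —HB9→ 5·9^9 + 5·9^5 + 5·9^4 + 5·9^3 + 5·9^2 + 5·9 + 2 —bump→ 5·10^10 + 5·10^5 + 5·10^4 + 5·10^3 + 5·10^2 + 5·10 + 2 = 50000555552 —(−1)→ 50000555551

48063120959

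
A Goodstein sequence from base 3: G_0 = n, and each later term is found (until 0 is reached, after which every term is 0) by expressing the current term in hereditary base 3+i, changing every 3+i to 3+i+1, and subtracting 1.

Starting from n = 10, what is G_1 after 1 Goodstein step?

step 0: 10 = 3^2 + 1; sub 4 for 3: 4^2 + 1; = 17; G_1 = 17−1 = 16
step 1: 16 = 4^2; sub 5 for 4: 5^2; = 25; G_2 = 25−1 = 24

16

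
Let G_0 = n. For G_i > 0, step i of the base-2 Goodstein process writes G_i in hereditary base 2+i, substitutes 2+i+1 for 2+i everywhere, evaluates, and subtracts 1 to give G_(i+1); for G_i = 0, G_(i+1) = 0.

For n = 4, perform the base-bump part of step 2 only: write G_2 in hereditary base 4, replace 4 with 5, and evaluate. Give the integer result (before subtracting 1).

step 0: 4 = 2^2; sub 3 for 2: 3^3; = 27; G_1 = 27−1 = 26
step 1: 26 = 2·3^2 + 2·3 + 2; sub 4 for 3: 2·4^2 + 2·4 + 2; = 42; G_2 = 42−1 = 41

61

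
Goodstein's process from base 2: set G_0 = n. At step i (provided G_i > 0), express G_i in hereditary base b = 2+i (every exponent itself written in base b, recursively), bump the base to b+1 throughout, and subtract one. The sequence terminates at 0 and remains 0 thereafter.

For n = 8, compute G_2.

8 —HB2→ 2^(2 + 1) —bump→ 3^(3 + 1) = 81 —(−1)→ 80
80 —HB3→ 2·3^3 + 2·3^2 + 2·3 + 2 —bump→ 2·4^4 + 2·4^2 + 2·4 + 2 = 554 —(−1)→ 553

553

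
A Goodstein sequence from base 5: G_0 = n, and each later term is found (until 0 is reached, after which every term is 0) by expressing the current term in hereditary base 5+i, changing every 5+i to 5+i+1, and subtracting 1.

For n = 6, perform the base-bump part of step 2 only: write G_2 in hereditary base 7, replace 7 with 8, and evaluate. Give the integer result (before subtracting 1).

6

step 0: 6 = 5 + 1; sub 6 for 5: 6 + 1; = 7; G_1 = 7−1 = 6
step 1: 6 = 6; sub 7 for 6: 7; = 7; G_2 = 7−1 = 6
step 2: 6 = 6; sub 8 for 7: 6; = 6; G_3 = 6−1 = 5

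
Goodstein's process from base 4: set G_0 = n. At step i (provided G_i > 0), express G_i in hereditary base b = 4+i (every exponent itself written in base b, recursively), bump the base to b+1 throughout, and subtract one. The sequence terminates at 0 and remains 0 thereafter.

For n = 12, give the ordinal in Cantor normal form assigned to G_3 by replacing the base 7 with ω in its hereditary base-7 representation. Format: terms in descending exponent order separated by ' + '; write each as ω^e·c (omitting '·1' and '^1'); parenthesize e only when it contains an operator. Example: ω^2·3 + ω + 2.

step 0: 12 = 3·4; sub 5 for 4: 3·5; = 15; G_1 = 15−1 = 14
step 1: 14 = 2·5 + 4; sub 6 for 5: 2·6 + 4; = 16; G_2 = 16−1 = 15
step 2: 15 = 2·6 + 3; sub 7 for 6: 2·7 + 3; = 17; G_3 = 17−1 = 16
step 3: 16 = 2·7 + 2; sub 8 for 7: 2·8 + 2; = 18; G_4 = 18−1 = 17

ω·2 + 2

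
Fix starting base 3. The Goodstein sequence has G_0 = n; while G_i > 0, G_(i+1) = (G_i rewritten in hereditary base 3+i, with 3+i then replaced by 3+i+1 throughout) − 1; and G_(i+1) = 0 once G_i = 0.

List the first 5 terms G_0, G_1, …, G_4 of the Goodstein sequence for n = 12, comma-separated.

(0) 12|_3 = 3^2 + 3 ↦ 4^2 + 4|_4 = 20 ⇒ 19
(1) 19|_4 = 4^2 + 3 ↦ 5^2 + 3|_5 = 28 ⇒ 27
(2) 27|_5 = 5^2 + 2 ↦ 6^2 + 2|_6 = 38 ⇒ 37
(3) 37|_6 = 6^2 + 1 ↦ 7^2 + 1|_7 = 50 ⇒ 49

12, 19, 27, 37, 49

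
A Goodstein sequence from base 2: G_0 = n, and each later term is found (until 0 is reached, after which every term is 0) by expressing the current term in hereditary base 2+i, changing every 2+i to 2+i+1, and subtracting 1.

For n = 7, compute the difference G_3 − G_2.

G_0=7  [base 2] 2^2 + 2 + 1  →[2↦3]→  3^3 + 3 + 1 = 31  −1 ⇒ G_1=30
G_1=30  [base 3] 3^3 + 3  →[3↦4]→  4^4 + 4 = 260  −1 ⇒ G_2=259
G_2=259  [base 4] 4^4 + 3  →[4↦5]→  5^5 + 3 = 3128  −1 ⇒ G_3=3127

2868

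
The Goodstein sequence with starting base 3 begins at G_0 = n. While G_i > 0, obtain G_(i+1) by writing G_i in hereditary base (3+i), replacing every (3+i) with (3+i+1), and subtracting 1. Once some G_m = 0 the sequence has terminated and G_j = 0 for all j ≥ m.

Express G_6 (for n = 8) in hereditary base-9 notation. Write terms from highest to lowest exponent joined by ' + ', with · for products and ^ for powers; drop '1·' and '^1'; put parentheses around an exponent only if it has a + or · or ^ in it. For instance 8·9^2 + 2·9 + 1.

[0] 8 ≡ 2·3 + 2 (base 3). Lift 4: 10. −1: 9.
[1] 9 ≡ 2·4 + 1 (base 4). Lift 5: 11. −1: 10.
[2] 10 ≡ 2·5 (base 5). Lift 6: 12. −1: 11.
[3] 11 ≡ 6 + 5 (base 6). Lift 7: 12. −1: 11.
[4] 11 ≡ 7 + 4 (base 7). Lift 8: 12. −1: 11.
[5] 11 ≡ 8 + 3 (base 8). Lift 9: 12. −1: 11.
[6] 11 ≡ 9 + 2 (base 9). Lift 10: 12. −1: 11.

9 + 2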